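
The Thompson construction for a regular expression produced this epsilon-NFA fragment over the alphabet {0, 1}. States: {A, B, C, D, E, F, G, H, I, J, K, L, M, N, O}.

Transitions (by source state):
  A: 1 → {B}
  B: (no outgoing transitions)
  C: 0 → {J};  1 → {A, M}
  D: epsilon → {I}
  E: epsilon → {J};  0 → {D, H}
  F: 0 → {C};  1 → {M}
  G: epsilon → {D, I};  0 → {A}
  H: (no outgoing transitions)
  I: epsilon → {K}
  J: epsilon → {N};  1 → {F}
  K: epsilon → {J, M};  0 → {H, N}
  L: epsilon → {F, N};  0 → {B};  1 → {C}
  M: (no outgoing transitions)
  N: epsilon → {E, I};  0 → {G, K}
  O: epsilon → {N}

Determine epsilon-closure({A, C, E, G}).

Start with {A, C, E, G}.
From E via epsilon: add J.
From G via epsilon: add D, I.
From I via epsilon: add K.
From J via epsilon: add N.
From K via epsilon: add M.
No new states can be added; the closed set is {A, C, D, E, G, I, J, K, M, N}.

{A, C, D, E, G, I, J, K, M, N}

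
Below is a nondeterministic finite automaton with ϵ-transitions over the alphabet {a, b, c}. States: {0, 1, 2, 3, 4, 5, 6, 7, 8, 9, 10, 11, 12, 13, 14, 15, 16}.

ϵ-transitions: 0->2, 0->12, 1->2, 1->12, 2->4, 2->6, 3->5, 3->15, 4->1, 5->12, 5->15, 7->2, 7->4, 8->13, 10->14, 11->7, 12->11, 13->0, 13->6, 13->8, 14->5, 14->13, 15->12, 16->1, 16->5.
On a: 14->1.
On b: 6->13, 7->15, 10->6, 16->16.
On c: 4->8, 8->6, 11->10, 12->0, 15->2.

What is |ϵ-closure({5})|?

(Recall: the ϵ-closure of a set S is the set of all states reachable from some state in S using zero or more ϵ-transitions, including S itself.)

Start with {5}.
From 5 via ϵ: add 12, 15.
From 12 via ϵ: add 11.
From 11 via ϵ: add 7.
From 7 via ϵ: add 2, 4.
From 2 via ϵ: add 6.
From 4 via ϵ: add 1.
ϵ-closure = {1, 2, 4, 5, 6, 7, 11, 12, 15}, which has 9 states.

9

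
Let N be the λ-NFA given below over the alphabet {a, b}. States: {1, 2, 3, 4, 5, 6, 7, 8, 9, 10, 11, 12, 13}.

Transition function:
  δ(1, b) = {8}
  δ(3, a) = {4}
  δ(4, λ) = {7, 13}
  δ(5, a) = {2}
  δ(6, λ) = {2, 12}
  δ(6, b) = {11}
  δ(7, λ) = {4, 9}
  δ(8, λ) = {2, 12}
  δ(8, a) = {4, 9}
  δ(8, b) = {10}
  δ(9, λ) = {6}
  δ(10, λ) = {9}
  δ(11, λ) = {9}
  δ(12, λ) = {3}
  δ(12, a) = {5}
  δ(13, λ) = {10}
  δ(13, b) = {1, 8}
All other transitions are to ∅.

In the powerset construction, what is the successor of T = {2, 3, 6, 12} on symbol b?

6 on b → {11}.
No b-transition from 2, 3, 12.
Union after reading b: {11}.
Now take the λ-closure:
From 11 via λ: add 9.
From 9 via λ: add 6.
From 6 via λ: add 2, 12.
From 12 via λ: add 3.
No new states can be added; the closed set is {2, 3, 6, 9, 11, 12}.

{2, 3, 6, 9, 11, 12}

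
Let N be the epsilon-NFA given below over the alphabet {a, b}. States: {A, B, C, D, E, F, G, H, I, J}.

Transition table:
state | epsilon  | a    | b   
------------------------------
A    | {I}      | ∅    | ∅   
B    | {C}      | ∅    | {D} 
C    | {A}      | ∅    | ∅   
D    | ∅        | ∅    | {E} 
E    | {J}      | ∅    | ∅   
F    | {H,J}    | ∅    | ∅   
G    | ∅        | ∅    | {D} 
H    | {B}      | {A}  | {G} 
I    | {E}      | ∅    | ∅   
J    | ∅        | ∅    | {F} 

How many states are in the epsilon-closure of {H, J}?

Start with {H, J}.
From H via epsilon: add B.
From B via epsilon: add C.
From C via epsilon: add A.
From A via epsilon: add I.
From I via epsilon: add E.
epsilon-closure = {A, B, C, E, H, I, J}, which has 7 states.

7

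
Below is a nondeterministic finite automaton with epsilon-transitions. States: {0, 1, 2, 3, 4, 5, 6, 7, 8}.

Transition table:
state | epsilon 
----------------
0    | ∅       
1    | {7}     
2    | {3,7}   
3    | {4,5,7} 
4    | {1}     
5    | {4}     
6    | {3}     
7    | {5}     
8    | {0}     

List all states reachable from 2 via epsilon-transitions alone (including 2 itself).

{1, 2, 3, 4, 5, 7}

Start with {2}.
From 2 via epsilon: add 3, 7.
From 3 via epsilon: add 4, 5.
From 4 via epsilon: add 1.
No new states can be added; the closed set is {1, 2, 3, 4, 5, 7}.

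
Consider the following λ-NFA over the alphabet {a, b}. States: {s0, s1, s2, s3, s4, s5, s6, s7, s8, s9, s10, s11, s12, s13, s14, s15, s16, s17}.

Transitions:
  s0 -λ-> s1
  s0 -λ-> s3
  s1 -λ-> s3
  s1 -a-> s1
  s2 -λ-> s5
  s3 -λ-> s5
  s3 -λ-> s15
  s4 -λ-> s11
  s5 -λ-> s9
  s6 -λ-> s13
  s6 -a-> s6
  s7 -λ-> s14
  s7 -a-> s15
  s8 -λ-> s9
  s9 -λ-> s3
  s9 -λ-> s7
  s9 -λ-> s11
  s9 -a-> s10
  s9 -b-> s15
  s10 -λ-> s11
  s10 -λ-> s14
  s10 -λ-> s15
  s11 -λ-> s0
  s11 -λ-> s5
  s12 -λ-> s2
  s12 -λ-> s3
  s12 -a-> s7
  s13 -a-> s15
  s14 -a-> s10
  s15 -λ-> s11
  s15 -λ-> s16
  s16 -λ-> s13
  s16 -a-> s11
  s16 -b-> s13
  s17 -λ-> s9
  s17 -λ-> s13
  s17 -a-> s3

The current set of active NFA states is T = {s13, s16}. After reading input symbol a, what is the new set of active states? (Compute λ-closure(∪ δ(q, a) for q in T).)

{s0, s1, s3, s5, s7, s9, s11, s13, s14, s15, s16}

s13 on a → {s15}.
s16 on a → {s11}.
Union after reading a: {s11, s15}.
Now take the λ-closure:
From s11 via λ: add s0, s5.
From s15 via λ: add s16.
From s0 via λ: add s1, s3.
From s5 via λ: add s9.
From s16 via λ: add s13.
From s9 via λ: add s7.
From s7 via λ: add s14.
No new states can be added; the closed set is {s0, s1, s3, s5, s7, s9, s11, s13, s14, s15, s16}.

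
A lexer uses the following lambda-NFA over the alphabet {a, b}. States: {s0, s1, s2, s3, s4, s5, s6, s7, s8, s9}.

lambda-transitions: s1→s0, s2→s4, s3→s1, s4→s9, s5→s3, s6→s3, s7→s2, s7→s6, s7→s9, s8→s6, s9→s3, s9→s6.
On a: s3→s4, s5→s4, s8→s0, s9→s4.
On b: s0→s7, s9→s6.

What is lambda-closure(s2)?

Start with {s2}.
From s2 via lambda: add s4.
From s4 via lambda: add s9.
From s9 via lambda: add s3, s6.
From s3 via lambda: add s1.
From s1 via lambda: add s0.
No new states can be added; the closed set is {s0, s1, s2, s3, s4, s6, s9}.

{s0, s1, s2, s3, s4, s6, s9}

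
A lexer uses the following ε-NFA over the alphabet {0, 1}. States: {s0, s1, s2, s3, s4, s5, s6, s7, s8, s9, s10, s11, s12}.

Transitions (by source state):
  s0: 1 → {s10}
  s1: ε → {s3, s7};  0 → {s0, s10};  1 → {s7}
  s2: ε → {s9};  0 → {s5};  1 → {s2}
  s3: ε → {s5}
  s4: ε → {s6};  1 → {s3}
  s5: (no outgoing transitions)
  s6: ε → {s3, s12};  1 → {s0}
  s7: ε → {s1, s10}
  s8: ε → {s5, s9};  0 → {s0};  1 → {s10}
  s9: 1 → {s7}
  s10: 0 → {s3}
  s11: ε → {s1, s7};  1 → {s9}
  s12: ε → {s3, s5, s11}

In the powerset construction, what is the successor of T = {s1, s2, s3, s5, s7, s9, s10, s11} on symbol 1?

s1 on 1 → {s7}.
s2 on 1 → {s2}.
s9 on 1 → {s7}.
s11 on 1 → {s9}.
No 1-transition from s3, s5, s7, s10.
Union after reading 1: {s2, s7, s9}.
Now take the ε-closure:
From s7 via ε: add s1, s10.
From s1 via ε: add s3.
From s3 via ε: add s5.
No new states can be added; the closed set is {s1, s2, s3, s5, s7, s9, s10}.

{s1, s2, s3, s5, s7, s9, s10}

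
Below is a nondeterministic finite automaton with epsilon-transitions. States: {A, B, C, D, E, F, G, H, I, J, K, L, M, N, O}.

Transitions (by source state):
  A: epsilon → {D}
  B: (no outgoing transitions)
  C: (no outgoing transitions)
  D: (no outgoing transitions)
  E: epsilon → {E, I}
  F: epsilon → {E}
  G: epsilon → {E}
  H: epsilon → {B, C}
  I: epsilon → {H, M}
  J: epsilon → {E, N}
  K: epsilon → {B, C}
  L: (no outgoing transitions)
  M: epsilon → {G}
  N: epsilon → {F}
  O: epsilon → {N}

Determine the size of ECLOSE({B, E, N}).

9

Start with {B, E, N}.
From E via epsilon: add I.
From N via epsilon: add F.
From I via epsilon: add H, M.
From H via epsilon: add C.
From M via epsilon: add G.
epsilon-closure = {B, C, E, F, G, H, I, M, N}, which has 9 states.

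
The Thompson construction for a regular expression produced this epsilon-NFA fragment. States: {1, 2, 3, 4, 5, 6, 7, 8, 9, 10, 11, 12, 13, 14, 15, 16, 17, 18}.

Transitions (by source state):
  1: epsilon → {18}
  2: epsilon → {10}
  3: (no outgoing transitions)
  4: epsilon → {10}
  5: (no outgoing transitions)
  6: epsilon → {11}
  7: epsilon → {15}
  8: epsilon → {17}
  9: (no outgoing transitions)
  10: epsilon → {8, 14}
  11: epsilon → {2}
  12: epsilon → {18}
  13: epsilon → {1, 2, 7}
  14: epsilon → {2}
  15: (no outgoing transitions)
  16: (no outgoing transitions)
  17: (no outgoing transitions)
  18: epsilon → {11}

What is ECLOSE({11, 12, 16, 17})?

Start with {11, 12, 16, 17}.
From 11 via epsilon: add 2.
From 12 via epsilon: add 18.
From 2 via epsilon: add 10.
From 10 via epsilon: add 8, 14.
No new states can be added; the closed set is {2, 8, 10, 11, 12, 14, 16, 17, 18}.

{2, 8, 10, 11, 12, 14, 16, 17, 18}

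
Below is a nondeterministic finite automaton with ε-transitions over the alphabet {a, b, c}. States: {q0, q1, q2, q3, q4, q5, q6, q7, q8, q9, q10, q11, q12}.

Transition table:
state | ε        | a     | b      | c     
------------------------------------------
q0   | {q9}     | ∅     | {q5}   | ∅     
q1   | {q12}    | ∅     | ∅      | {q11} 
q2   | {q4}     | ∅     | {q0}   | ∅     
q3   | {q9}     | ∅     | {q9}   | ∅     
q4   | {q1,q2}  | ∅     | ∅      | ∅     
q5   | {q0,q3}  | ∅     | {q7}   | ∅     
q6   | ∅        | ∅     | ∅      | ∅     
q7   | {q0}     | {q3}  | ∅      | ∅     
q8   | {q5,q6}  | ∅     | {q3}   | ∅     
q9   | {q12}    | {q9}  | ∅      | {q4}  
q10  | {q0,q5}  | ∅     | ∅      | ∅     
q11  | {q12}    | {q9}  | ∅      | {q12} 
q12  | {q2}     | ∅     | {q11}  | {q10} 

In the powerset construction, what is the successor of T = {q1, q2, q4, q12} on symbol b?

{q0, q1, q2, q4, q9, q11, q12}

q2 on b → {q0}.
q12 on b → {q11}.
No b-transition from q1, q4.
Union after reading b: {q0, q11}.
Now take the ε-closure:
From q0 via ε: add q9.
From q11 via ε: add q12.
From q12 via ε: add q2.
From q2 via ε: add q4.
From q4 via ε: add q1.
No new states can be added; the closed set is {q0, q1, q2, q4, q9, q11, q12}.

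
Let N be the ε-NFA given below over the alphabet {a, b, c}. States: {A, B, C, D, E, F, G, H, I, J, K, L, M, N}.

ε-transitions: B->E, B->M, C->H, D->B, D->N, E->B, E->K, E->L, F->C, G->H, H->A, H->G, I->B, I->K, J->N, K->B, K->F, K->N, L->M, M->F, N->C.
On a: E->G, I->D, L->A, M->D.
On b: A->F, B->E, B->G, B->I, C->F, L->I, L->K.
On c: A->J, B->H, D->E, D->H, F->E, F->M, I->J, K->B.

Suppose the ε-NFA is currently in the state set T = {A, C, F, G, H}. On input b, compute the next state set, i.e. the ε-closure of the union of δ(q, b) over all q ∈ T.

A on b → {F}.
C on b → {F}.
No b-transition from F, G, H.
Union after reading b: {F}.
Now take the ε-closure:
From F via ε: add C.
From C via ε: add H.
From H via ε: add A, G.
No new states can be added; the closed set is {A, C, F, G, H}.

{A, C, F, G, H}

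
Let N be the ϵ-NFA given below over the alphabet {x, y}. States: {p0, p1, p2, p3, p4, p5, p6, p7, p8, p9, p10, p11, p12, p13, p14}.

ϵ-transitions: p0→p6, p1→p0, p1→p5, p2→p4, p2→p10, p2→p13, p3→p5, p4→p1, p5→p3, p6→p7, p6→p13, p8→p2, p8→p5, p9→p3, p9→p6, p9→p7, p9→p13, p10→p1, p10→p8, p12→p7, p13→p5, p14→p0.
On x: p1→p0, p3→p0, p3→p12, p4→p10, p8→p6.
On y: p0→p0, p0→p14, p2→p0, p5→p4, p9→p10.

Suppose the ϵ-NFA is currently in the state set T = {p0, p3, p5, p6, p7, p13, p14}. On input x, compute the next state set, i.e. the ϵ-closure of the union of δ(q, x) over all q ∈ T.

{p0, p3, p5, p6, p7, p12, p13}

p3 on x → {p0, p12}.
No x-transition from p0, p5, p6, p7, p13, p14.
Union after reading x: {p0, p12}.
Now take the ϵ-closure:
From p0 via ϵ: add p6.
From p12 via ϵ: add p7.
From p6 via ϵ: add p13.
From p13 via ϵ: add p5.
From p5 via ϵ: add p3.
No new states can be added; the closed set is {p0, p3, p5, p6, p7, p12, p13}.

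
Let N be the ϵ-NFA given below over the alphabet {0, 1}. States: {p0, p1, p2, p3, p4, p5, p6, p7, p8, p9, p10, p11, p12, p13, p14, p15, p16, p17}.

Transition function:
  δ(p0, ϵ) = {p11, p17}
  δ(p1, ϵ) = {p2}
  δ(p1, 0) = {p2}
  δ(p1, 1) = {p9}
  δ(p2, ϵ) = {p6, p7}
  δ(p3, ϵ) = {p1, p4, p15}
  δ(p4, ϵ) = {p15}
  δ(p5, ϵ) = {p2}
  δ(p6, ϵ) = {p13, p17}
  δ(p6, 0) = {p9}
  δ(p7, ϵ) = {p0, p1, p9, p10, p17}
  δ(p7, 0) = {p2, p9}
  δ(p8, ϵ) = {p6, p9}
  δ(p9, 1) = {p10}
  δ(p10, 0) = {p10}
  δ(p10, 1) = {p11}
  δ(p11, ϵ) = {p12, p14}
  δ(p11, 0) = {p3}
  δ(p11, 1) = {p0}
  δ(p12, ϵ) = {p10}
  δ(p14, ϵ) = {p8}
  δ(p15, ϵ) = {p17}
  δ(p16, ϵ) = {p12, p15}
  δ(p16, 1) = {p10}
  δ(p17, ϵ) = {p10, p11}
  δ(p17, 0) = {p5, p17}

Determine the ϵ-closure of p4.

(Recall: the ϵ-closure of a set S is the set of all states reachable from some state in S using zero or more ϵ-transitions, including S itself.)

Start with {p4}.
From p4 via ϵ: add p15.
From p15 via ϵ: add p17.
From p17 via ϵ: add p10, p11.
From p11 via ϵ: add p12, p14.
From p14 via ϵ: add p8.
From p8 via ϵ: add p6, p9.
From p6 via ϵ: add p13.
No new states can be added; the closed set is {p4, p6, p8, p9, p10, p11, p12, p13, p14, p15, p17}.

{p4, p6, p8, p9, p10, p11, p12, p13, p14, p15, p17}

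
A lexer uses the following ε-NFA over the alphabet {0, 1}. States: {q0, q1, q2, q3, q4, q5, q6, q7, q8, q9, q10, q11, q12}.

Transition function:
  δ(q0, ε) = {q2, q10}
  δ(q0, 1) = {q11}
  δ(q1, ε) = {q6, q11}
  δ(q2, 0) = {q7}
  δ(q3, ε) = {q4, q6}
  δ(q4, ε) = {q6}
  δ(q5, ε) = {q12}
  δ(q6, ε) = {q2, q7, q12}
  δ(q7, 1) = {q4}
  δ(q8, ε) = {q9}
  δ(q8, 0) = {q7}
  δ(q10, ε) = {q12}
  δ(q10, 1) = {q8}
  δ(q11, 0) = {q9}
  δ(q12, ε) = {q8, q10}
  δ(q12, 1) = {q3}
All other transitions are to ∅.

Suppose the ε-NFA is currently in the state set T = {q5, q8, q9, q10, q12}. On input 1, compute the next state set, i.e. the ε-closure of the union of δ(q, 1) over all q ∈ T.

q10 on 1 → {q8}.
q12 on 1 → {q3}.
No 1-transition from q5, q8, q9.
Union after reading 1: {q3, q8}.
Now take the ε-closure:
From q3 via ε: add q4, q6.
From q8 via ε: add q9.
From q6 via ε: add q2, q7, q12.
From q12 via ε: add q10.
No new states can be added; the closed set is {q2, q3, q4, q6, q7, q8, q9, q10, q12}.

{q2, q3, q4, q6, q7, q8, q9, q10, q12}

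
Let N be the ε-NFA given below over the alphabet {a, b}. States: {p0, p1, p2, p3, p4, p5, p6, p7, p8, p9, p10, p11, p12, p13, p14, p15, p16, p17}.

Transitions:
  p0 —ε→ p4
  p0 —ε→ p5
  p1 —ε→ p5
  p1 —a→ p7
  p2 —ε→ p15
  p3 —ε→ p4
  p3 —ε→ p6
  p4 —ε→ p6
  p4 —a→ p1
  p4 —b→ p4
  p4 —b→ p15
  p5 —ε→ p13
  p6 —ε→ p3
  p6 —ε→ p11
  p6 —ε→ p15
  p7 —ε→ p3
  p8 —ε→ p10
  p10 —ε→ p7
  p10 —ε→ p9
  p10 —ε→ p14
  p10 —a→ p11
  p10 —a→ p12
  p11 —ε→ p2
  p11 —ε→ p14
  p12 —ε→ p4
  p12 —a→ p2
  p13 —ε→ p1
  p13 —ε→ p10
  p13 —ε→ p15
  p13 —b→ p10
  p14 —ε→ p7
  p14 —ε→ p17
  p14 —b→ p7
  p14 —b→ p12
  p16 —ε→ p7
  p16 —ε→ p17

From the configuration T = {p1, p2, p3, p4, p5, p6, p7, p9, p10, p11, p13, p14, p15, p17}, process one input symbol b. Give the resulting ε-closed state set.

p4 on b → {p4, p15}.
p13 on b → {p10}.
p14 on b → {p7, p12}.
No b-transition from p1, p2, p3, p5, p6, p7, p9, p10, p11, p15, p17.
Union after reading b: {p4, p7, p10, p12, p15}.
Now take the ε-closure:
From p4 via ε: add p6.
From p7 via ε: add p3.
From p10 via ε: add p9, p14.
From p6 via ε: add p11.
From p14 via ε: add p17.
From p11 via ε: add p2.
No new states can be added; the closed set is {p2, p3, p4, p6, p7, p9, p10, p11, p12, p14, p15, p17}.

{p2, p3, p4, p6, p7, p9, p10, p11, p12, p14, p15, p17}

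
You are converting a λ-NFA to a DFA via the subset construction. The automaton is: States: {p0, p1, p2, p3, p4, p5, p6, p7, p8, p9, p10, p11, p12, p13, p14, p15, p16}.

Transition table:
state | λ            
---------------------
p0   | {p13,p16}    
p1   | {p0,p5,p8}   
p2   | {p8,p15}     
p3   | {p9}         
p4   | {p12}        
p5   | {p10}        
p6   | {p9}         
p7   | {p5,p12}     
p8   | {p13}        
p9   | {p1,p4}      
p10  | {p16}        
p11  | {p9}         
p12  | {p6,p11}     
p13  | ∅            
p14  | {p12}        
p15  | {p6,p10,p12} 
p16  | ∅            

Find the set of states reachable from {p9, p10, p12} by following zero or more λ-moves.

{p0, p1, p4, p5, p6, p8, p9, p10, p11, p12, p13, p16}

Start with {p9, p10, p12}.
From p9 via λ: add p1, p4.
From p10 via λ: add p16.
From p12 via λ: add p6, p11.
From p1 via λ: add p0, p5, p8.
From p0 via λ: add p13.
No new states can be added; the closed set is {p0, p1, p4, p5, p6, p8, p9, p10, p11, p12, p13, p16}.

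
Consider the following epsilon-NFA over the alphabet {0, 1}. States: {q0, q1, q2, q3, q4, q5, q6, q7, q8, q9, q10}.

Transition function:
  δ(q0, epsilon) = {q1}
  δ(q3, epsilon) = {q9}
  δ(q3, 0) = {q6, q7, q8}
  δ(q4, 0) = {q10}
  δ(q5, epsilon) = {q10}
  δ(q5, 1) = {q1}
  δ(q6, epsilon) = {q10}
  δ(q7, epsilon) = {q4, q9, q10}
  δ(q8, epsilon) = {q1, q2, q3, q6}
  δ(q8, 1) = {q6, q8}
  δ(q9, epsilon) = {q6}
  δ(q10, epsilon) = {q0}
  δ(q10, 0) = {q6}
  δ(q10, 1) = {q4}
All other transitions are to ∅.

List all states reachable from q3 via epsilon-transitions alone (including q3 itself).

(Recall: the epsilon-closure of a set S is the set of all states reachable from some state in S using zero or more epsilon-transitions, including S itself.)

Start with {q3}.
From q3 via epsilon: add q9.
From q9 via epsilon: add q6.
From q6 via epsilon: add q10.
From q10 via epsilon: add q0.
From q0 via epsilon: add q1.
No new states can be added; the closed set is {q0, q1, q3, q6, q9, q10}.

{q0, q1, q3, q6, q9, q10}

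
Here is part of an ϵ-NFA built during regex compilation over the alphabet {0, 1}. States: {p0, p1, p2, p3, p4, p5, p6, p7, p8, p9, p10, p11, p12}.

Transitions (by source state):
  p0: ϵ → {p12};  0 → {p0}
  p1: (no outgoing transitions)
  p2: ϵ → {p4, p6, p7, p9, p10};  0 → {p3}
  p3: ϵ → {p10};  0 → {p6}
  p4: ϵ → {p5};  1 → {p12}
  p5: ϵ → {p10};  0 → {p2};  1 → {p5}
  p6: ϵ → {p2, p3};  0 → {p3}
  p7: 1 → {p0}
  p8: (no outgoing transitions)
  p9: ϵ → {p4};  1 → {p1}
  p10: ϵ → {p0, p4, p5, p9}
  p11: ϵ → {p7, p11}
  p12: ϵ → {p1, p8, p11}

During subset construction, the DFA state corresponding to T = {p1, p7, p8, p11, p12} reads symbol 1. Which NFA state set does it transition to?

{p0, p1, p7, p8, p11, p12}

p7 on 1 → {p0}.
No 1-transition from p1, p8, p11, p12.
Union after reading 1: {p0}.
Now take the ϵ-closure:
From p0 via ϵ: add p12.
From p12 via ϵ: add p1, p8, p11.
From p11 via ϵ: add p7.
No new states can be added; the closed set is {p0, p1, p7, p8, p11, p12}.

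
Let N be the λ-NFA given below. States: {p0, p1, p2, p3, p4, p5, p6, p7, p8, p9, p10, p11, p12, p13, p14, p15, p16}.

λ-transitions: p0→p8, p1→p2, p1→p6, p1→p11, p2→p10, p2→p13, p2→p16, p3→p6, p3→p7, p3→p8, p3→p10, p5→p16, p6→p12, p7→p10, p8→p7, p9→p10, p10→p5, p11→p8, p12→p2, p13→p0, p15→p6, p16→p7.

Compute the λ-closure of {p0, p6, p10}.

{p0, p2, p5, p6, p7, p8, p10, p12, p13, p16}

Start with {p0, p6, p10}.
From p0 via λ: add p8.
From p6 via λ: add p12.
From p10 via λ: add p5.
From p5 via λ: add p16.
From p8 via λ: add p7.
From p12 via λ: add p2.
From p2 via λ: add p13.
No new states can be added; the closed set is {p0, p2, p5, p6, p7, p8, p10, p12, p13, p16}.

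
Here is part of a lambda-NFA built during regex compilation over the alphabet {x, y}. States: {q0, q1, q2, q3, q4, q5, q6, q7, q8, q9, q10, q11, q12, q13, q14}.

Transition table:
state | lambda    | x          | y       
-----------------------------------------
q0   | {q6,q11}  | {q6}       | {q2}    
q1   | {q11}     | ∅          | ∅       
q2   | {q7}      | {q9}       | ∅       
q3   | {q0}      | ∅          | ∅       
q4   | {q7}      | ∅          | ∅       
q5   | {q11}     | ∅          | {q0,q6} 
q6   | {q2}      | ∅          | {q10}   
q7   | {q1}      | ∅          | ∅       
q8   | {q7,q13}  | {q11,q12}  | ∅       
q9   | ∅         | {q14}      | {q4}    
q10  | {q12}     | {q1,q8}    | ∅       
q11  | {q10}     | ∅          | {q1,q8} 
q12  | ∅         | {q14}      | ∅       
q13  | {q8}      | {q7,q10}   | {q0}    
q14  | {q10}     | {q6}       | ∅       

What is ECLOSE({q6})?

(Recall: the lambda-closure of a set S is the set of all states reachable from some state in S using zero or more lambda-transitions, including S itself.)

{q1, q2, q6, q7, q10, q11, q12}

Start with {q6}.
From q6 via lambda: add q2.
From q2 via lambda: add q7.
From q7 via lambda: add q1.
From q1 via lambda: add q11.
From q11 via lambda: add q10.
From q10 via lambda: add q12.
No new states can be added; the closed set is {q1, q2, q6, q7, q10, q11, q12}.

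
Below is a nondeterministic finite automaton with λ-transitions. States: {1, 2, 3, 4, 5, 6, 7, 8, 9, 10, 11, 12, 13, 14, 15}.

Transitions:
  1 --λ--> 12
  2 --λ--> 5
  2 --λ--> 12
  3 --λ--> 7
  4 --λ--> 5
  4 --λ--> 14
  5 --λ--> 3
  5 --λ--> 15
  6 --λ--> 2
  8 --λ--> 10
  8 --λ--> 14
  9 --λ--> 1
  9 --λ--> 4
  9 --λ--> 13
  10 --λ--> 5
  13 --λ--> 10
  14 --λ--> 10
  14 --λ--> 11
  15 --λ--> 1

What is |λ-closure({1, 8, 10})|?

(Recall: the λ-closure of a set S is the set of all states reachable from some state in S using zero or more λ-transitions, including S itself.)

Start with {1, 8, 10}.
From 1 via λ: add 12.
From 8 via λ: add 14.
From 10 via λ: add 5.
From 5 via λ: add 3, 15.
From 14 via λ: add 11.
From 3 via λ: add 7.
λ-closure = {1, 3, 5, 7, 8, 10, 11, 12, 14, 15}, which has 10 states.

10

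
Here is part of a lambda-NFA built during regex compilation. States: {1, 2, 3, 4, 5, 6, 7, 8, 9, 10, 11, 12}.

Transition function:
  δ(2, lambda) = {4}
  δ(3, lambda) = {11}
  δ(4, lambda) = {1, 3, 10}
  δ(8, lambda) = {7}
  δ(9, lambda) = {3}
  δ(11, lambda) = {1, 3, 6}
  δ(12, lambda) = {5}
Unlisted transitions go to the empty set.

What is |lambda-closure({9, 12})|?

Start with {9, 12}.
From 9 via lambda: add 3.
From 12 via lambda: add 5.
From 3 via lambda: add 11.
From 11 via lambda: add 1, 6.
lambda-closure = {1, 3, 5, 6, 9, 11, 12}, which has 7 states.

7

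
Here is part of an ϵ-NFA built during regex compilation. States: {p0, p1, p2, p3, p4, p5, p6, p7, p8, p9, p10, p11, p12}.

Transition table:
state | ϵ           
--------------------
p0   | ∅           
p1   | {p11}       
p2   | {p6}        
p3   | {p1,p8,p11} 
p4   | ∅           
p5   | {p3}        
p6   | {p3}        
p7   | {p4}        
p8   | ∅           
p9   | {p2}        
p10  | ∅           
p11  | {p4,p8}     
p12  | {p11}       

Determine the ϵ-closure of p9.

{p1, p2, p3, p4, p6, p8, p9, p11}

Start with {p9}.
From p9 via ϵ: add p2.
From p2 via ϵ: add p6.
From p6 via ϵ: add p3.
From p3 via ϵ: add p1, p8, p11.
From p11 via ϵ: add p4.
No new states can be added; the closed set is {p1, p2, p3, p4, p6, p8, p9, p11}.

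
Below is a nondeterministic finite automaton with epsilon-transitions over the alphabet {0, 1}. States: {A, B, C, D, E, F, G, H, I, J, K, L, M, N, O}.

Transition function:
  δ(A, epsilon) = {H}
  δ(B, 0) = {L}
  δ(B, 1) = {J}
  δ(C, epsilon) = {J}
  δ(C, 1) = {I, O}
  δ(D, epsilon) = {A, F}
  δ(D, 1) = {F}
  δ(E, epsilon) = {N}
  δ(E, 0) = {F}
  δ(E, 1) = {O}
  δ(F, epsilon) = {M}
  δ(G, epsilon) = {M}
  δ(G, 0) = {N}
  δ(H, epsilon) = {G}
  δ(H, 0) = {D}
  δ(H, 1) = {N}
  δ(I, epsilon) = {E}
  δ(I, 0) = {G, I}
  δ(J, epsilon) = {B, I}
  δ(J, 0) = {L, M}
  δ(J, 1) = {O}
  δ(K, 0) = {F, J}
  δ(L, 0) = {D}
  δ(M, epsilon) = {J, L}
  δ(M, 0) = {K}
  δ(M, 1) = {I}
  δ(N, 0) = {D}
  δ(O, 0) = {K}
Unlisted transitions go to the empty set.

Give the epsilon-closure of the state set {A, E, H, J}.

Start with {A, E, H, J}.
From E via epsilon: add N.
From H via epsilon: add G.
From J via epsilon: add B, I.
From G via epsilon: add M.
From M via epsilon: add L.
No new states can be added; the closed set is {A, B, E, G, H, I, J, L, M, N}.

{A, B, E, G, H, I, J, L, M, N}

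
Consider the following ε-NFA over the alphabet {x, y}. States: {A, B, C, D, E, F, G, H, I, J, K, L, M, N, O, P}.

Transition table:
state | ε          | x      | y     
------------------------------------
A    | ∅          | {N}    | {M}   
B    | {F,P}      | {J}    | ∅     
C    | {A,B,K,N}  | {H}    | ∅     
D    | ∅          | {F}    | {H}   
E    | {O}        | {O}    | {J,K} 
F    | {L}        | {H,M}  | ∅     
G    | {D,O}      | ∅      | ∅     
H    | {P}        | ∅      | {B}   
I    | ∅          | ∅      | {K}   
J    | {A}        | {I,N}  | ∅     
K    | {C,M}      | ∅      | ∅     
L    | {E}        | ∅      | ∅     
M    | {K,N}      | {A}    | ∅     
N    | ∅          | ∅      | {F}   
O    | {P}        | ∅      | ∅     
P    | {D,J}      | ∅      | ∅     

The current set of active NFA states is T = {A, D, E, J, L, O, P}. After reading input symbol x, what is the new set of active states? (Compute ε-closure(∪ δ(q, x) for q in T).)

A on x → {N}.
D on x → {F}.
E on x → {O}.
J on x → {I, N}.
No x-transition from L, O, P.
Union after reading x: {F, I, N, O}.
Now take the ε-closure:
From F via ε: add L.
From O via ε: add P.
From L via ε: add E.
From P via ε: add D, J.
From J via ε: add A.
No new states can be added; the closed set is {A, D, E, F, I, J, L, N, O, P}.

{A, D, E, F, I, J, L, N, O, P}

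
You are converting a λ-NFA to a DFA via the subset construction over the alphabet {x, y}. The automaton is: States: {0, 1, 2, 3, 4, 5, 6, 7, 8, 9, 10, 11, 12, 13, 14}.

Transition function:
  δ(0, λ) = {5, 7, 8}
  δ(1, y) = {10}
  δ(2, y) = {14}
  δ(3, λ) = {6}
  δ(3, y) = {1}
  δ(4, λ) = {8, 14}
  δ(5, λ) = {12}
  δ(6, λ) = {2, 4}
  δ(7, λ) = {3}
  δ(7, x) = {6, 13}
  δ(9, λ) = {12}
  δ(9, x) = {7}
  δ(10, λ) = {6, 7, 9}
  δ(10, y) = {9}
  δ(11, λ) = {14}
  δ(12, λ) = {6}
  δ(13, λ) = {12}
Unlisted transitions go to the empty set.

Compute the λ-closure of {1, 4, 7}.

Start with {1, 4, 7}.
From 4 via λ: add 8, 14.
From 7 via λ: add 3.
From 3 via λ: add 6.
From 6 via λ: add 2.
No new states can be added; the closed set is {1, 2, 3, 4, 6, 7, 8, 14}.

{1, 2, 3, 4, 6, 7, 8, 14}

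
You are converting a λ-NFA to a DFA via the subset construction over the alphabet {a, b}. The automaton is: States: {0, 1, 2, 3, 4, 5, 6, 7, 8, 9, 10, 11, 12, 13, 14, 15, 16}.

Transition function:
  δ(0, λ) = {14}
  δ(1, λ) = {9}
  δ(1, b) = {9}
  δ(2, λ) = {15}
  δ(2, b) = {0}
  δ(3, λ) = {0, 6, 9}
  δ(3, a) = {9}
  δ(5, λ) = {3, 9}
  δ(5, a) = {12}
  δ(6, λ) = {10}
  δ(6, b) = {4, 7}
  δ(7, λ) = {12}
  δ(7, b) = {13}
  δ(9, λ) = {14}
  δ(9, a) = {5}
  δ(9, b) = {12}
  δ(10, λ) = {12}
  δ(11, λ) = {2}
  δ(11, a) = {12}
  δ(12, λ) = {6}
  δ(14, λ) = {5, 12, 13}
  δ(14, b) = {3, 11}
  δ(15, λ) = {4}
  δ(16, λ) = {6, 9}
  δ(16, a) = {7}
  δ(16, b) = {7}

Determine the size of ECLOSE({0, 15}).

11

Start with {0, 15}.
From 0 via λ: add 14.
From 15 via λ: add 4.
From 14 via λ: add 5, 12, 13.
From 5 via λ: add 3, 9.
From 12 via λ: add 6.
From 6 via λ: add 10.
λ-closure = {0, 3, 4, 5, 6, 9, 10, 12, 13, 14, 15}, which has 11 states.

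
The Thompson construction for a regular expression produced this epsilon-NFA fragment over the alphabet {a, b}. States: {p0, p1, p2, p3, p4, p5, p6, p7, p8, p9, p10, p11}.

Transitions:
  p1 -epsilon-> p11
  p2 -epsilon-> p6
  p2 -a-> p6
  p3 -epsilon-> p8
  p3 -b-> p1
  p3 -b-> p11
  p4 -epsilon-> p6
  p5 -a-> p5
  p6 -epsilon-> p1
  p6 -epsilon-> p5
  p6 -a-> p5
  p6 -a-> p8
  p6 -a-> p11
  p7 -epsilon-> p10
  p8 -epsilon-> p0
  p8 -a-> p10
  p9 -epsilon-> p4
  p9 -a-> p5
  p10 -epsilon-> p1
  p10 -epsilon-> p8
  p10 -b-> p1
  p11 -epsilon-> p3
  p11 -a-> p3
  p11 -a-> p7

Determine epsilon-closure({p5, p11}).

{p0, p3, p5, p8, p11}

Start with {p5, p11}.
From p11 via epsilon: add p3.
From p3 via epsilon: add p8.
From p8 via epsilon: add p0.
No new states can be added; the closed set is {p0, p3, p5, p8, p11}.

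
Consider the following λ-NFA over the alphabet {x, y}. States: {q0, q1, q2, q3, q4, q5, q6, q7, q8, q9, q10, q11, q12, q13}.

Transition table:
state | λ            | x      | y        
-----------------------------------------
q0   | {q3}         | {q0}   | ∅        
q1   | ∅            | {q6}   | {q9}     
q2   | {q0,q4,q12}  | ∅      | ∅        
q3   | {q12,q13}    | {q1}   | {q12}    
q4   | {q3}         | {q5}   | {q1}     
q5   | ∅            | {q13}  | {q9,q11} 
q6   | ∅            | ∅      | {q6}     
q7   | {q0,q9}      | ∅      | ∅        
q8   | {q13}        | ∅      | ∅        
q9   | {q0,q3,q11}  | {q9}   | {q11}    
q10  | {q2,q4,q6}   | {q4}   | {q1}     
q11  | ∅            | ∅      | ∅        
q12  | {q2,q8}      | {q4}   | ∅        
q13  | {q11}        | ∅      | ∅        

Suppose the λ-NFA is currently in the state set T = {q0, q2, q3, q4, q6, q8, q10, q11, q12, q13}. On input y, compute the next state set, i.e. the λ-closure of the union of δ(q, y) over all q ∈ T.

q3 on y → {q12}.
q4 on y → {q1}.
q6 on y → {q6}.
q10 on y → {q1}.
No y-transition from q0, q2, q8, q11, q12, q13.
Union after reading y: {q1, q6, q12}.
Now take the λ-closure:
From q12 via λ: add q2, q8.
From q2 via λ: add q0, q4.
From q8 via λ: add q13.
From q0 via λ: add q3.
From q13 via λ: add q11.
No new states can be added; the closed set is {q0, q1, q2, q3, q4, q6, q8, q11, q12, q13}.

{q0, q1, q2, q3, q4, q6, q8, q11, q12, q13}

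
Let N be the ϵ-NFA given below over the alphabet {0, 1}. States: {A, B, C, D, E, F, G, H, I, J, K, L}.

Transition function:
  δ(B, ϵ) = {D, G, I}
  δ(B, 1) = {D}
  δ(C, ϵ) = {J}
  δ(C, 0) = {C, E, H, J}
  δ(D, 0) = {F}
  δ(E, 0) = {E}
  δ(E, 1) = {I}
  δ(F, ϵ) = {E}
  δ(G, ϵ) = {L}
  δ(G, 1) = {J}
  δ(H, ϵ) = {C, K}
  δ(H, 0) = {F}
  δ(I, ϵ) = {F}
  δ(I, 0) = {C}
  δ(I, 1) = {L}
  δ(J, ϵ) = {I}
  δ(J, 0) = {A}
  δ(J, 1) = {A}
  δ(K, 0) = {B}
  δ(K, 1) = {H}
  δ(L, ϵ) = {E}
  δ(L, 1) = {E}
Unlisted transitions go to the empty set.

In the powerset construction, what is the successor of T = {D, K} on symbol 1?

K on 1 → {H}.
No 1-transition from D.
Union after reading 1: {H}.
Now take the ϵ-closure:
From H via ϵ: add C, K.
From C via ϵ: add J.
From J via ϵ: add I.
From I via ϵ: add F.
From F via ϵ: add E.
No new states can be added; the closed set is {C, E, F, H, I, J, K}.

{C, E, F, H, I, J, K}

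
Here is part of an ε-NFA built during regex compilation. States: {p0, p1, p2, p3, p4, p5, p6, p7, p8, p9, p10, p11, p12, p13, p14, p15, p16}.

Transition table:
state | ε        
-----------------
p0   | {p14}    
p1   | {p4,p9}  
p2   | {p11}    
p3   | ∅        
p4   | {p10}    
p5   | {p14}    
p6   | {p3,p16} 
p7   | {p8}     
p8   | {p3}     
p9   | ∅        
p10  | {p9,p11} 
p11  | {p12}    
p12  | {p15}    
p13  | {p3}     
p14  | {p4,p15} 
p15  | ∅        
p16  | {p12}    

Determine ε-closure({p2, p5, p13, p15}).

Start with {p2, p5, p13, p15}.
From p2 via ε: add p11.
From p5 via ε: add p14.
From p13 via ε: add p3.
From p11 via ε: add p12.
From p14 via ε: add p4.
From p4 via ε: add p10.
From p10 via ε: add p9.
No new states can be added; the closed set is {p2, p3, p4, p5, p9, p10, p11, p12, p13, p14, p15}.

{p2, p3, p4, p5, p9, p10, p11, p12, p13, p14, p15}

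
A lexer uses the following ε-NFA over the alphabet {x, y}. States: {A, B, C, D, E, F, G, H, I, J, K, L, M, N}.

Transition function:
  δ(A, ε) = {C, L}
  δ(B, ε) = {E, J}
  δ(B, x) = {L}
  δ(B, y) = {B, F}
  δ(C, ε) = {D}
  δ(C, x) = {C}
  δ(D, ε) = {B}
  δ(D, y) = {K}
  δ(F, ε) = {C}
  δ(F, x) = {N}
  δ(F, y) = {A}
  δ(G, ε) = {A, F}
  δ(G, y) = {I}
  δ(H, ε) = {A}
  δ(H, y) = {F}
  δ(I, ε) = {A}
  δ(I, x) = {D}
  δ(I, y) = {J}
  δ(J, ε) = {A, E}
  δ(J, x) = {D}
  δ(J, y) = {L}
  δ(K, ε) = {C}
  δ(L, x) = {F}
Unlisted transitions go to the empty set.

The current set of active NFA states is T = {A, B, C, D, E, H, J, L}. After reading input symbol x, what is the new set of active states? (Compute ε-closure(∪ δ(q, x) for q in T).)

{A, B, C, D, E, F, J, L}

B on x → {L}.
C on x → {C}.
J on x → {D}.
L on x → {F}.
No x-transition from A, D, E, H.
Union after reading x: {C, D, F, L}.
Now take the ε-closure:
From D via ε: add B.
From B via ε: add E, J.
From J via ε: add A.
No new states can be added; the closed set is {A, B, C, D, E, F, J, L}.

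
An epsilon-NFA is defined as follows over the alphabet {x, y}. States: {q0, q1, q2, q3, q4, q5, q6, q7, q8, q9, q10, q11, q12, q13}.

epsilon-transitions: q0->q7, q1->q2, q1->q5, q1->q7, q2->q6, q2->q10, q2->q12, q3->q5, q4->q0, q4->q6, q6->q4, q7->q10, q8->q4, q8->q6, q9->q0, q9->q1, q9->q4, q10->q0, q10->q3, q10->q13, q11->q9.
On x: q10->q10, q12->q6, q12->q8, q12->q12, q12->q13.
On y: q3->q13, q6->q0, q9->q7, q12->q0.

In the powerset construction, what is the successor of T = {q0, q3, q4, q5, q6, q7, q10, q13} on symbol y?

{q0, q3, q5, q7, q10, q13}

q3 on y → {q13}.
q6 on y → {q0}.
No y-transition from q0, q4, q5, q7, q10, q13.
Union after reading y: {q0, q13}.
Now take the epsilon-closure:
From q0 via epsilon: add q7.
From q7 via epsilon: add q10.
From q10 via epsilon: add q3.
From q3 via epsilon: add q5.
No new states can be added; the closed set is {q0, q3, q5, q7, q10, q13}.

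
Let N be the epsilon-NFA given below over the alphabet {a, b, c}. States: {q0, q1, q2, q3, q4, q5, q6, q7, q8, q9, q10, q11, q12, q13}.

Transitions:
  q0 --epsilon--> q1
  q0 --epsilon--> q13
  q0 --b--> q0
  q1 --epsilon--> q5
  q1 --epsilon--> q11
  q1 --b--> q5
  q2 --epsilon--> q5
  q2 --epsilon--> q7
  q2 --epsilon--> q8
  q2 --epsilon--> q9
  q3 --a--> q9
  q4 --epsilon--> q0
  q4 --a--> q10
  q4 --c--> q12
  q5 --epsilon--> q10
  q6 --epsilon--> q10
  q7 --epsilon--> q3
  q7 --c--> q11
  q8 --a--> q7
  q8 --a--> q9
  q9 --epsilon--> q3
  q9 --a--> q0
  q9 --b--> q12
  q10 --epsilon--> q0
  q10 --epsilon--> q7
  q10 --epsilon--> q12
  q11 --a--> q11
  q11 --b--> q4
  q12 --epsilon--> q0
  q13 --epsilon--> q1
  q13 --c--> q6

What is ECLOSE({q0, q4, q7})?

{q0, q1, q3, q4, q5, q7, q10, q11, q12, q13}

Start with {q0, q4, q7}.
From q0 via epsilon: add q1, q13.
From q7 via epsilon: add q3.
From q1 via epsilon: add q5, q11.
From q5 via epsilon: add q10.
From q10 via epsilon: add q12.
No new states can be added; the closed set is {q0, q1, q3, q4, q5, q7, q10, q11, q12, q13}.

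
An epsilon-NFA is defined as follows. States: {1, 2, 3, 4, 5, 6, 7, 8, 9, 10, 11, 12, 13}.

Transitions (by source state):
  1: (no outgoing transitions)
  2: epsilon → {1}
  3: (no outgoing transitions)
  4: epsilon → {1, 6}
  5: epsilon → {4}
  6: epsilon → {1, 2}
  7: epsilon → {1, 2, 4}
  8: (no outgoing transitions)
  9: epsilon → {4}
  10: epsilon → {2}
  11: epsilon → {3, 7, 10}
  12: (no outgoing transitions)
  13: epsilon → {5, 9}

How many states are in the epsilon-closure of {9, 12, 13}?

8

Start with {9, 12, 13}.
From 9 via epsilon: add 4.
From 13 via epsilon: add 5.
From 4 via epsilon: add 1, 6.
From 6 via epsilon: add 2.
epsilon-closure = {1, 2, 4, 5, 6, 9, 12, 13}, which has 8 states.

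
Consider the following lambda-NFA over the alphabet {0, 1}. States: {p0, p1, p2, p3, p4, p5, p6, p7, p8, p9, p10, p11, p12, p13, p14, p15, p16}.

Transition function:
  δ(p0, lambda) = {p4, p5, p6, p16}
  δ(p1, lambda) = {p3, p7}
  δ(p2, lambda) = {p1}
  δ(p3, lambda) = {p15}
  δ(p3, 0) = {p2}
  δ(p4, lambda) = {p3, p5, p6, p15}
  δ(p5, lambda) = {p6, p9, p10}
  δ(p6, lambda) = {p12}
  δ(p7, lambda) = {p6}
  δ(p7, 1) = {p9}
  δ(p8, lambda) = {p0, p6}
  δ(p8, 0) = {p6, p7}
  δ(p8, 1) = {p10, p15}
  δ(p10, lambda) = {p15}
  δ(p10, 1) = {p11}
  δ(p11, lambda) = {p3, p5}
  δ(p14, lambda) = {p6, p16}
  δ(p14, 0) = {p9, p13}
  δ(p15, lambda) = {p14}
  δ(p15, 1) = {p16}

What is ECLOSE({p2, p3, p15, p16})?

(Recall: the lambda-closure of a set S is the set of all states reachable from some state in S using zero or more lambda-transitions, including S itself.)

{p1, p2, p3, p6, p7, p12, p14, p15, p16}

Start with {p2, p3, p15, p16}.
From p2 via lambda: add p1.
From p15 via lambda: add p14.
From p1 via lambda: add p7.
From p14 via lambda: add p6.
From p6 via lambda: add p12.
No new states can be added; the closed set is {p1, p2, p3, p6, p7, p12, p14, p15, p16}.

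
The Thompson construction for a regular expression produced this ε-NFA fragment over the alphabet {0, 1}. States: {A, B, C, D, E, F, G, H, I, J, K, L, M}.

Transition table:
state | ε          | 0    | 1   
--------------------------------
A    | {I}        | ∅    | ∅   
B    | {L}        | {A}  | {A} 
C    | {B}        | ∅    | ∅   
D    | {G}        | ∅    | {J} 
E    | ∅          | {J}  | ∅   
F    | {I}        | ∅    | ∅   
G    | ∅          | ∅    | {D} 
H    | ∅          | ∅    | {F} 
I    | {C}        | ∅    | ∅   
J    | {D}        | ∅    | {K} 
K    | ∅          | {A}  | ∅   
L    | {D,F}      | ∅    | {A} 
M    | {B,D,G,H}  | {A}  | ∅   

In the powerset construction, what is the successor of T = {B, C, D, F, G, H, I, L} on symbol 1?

{A, B, C, D, F, G, I, J, L}

B on 1 → {A}.
D on 1 → {J}.
G on 1 → {D}.
H on 1 → {F}.
L on 1 → {A}.
No 1-transition from C, F, I.
Union after reading 1: {A, D, F, J}.
Now take the ε-closure:
From A via ε: add I.
From D via ε: add G.
From I via ε: add C.
From C via ε: add B.
From B via ε: add L.
No new states can be added; the closed set is {A, B, C, D, F, G, I, J, L}.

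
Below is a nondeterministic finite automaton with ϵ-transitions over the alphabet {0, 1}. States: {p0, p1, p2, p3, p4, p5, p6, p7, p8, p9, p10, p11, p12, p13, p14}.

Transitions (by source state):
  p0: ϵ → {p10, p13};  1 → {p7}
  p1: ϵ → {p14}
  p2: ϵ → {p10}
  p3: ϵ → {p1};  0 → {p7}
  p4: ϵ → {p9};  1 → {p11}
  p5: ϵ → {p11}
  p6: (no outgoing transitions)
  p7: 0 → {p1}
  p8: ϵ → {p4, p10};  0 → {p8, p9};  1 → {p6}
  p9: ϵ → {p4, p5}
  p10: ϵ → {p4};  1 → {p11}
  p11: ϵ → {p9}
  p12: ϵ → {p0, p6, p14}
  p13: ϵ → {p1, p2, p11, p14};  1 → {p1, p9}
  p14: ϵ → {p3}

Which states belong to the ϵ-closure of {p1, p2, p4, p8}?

{p1, p2, p3, p4, p5, p8, p9, p10, p11, p14}

Start with {p1, p2, p4, p8}.
From p1 via ϵ: add p14.
From p2 via ϵ: add p10.
From p4 via ϵ: add p9.
From p9 via ϵ: add p5.
From p14 via ϵ: add p3.
From p5 via ϵ: add p11.
No new states can be added; the closed set is {p1, p2, p3, p4, p5, p8, p9, p10, p11, p14}.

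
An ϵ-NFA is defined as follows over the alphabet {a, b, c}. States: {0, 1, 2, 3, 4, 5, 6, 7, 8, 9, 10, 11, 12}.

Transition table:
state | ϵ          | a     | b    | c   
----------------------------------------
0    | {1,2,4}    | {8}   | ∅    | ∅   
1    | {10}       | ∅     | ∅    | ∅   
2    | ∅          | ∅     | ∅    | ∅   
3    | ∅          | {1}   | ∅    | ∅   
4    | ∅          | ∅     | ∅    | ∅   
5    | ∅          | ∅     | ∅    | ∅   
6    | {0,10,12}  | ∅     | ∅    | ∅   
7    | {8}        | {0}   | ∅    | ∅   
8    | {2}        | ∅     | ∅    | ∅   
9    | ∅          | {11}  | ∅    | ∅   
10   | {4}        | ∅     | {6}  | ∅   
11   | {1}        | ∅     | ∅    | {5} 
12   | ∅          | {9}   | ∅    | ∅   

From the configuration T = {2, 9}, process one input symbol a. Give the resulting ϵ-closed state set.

{1, 4, 10, 11}

9 on a → {11}.
No a-transition from 2.
Union after reading a: {11}.
Now take the ϵ-closure:
From 11 via ϵ: add 1.
From 1 via ϵ: add 10.
From 10 via ϵ: add 4.
No new states can be added; the closed set is {1, 4, 10, 11}.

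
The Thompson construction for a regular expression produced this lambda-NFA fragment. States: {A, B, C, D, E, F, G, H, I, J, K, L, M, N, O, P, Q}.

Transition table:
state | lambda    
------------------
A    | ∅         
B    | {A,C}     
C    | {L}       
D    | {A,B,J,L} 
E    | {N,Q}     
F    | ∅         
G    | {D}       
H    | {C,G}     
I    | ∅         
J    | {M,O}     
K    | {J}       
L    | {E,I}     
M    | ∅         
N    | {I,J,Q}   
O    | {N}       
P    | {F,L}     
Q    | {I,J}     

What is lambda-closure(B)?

{A, B, C, E, I, J, L, M, N, O, Q}

Start with {B}.
From B via lambda: add A, C.
From C via lambda: add L.
From L via lambda: add E, I.
From E via lambda: add N, Q.
From N via lambda: add J.
From J via lambda: add M, O.
No new states can be added; the closed set is {A, B, C, E, I, J, L, M, N, O, Q}.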